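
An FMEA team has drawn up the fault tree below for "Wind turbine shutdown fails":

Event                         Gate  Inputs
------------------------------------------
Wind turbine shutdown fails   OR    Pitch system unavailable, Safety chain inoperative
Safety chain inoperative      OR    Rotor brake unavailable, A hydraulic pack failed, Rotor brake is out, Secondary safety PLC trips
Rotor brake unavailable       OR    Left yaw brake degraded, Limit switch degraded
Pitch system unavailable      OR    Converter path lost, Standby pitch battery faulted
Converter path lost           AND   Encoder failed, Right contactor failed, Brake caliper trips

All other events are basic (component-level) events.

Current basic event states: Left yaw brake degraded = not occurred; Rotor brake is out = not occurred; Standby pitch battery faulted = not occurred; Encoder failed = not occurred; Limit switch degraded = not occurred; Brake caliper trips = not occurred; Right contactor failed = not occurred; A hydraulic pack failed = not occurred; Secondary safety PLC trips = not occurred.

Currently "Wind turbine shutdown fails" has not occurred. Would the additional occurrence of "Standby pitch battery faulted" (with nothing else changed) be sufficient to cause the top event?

Counterfactual: set "Standby pitch battery faulted" to occurred.
Converter path lost [AND]: Encoder failed=not, Right contactor failed=not, Brake caliper trips=not → not all inputs occur → does not occur.
Pitch system unavailable [OR]: Converter path lost=not, Standby pitch battery faulted=occurs → at least one input occurs → occurs.
Rotor brake unavailable [OR]: Left yaw brake degraded=not, Limit switch degraded=not → no input occurs → does not occur.
Safety chain inoperative [OR]: Rotor brake unavailable=not, A hydraulic pack failed=not, Rotor brake is out=not, Secondary safety PLC trips=not → no input occurs → does not occur.
Wind turbine shutdown fails [OR]: Pitch system unavailable=occurs, Safety chain inoperative=not → at least one input occurs → occurs.

Yes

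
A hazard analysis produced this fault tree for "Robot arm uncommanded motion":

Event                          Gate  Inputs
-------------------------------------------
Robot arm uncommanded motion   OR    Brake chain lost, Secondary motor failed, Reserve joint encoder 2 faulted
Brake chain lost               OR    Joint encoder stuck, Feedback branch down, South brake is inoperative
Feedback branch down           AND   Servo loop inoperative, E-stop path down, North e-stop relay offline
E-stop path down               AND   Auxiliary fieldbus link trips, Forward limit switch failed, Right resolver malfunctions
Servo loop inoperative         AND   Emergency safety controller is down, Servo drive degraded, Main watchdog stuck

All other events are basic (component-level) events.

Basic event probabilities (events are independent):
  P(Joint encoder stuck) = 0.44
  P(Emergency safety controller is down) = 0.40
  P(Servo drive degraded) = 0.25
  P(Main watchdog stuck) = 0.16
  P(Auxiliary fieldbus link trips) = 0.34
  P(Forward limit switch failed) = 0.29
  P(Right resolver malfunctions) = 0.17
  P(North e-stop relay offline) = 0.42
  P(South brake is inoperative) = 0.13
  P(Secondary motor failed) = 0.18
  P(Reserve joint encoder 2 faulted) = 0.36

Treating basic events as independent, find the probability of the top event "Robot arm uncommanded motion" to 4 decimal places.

0.7443

P(Servo loop inoperative) [AND] = 0.40 × 0.25 × 0.16 = 0.016000
P(E-stop path down) [AND] = 0.34 × 0.29 × 0.17 = 0.016762
P(Feedback branch down) [AND] = 0.016000 × 0.016762 × 0.42 = 0.000113
P(Brake chain lost) [OR] = 1 − (1−0.44) × (1−0.000113) × (1−0.13) = 0.512855
P(Robot arm uncommanded motion) [OR] = 1 − (1−0.512855) × (1−0.18) × (1−0.36) = 0.744346
Rounded to 4 decimal places: P(Robot arm uncommanded motion) ≈ 0.7443.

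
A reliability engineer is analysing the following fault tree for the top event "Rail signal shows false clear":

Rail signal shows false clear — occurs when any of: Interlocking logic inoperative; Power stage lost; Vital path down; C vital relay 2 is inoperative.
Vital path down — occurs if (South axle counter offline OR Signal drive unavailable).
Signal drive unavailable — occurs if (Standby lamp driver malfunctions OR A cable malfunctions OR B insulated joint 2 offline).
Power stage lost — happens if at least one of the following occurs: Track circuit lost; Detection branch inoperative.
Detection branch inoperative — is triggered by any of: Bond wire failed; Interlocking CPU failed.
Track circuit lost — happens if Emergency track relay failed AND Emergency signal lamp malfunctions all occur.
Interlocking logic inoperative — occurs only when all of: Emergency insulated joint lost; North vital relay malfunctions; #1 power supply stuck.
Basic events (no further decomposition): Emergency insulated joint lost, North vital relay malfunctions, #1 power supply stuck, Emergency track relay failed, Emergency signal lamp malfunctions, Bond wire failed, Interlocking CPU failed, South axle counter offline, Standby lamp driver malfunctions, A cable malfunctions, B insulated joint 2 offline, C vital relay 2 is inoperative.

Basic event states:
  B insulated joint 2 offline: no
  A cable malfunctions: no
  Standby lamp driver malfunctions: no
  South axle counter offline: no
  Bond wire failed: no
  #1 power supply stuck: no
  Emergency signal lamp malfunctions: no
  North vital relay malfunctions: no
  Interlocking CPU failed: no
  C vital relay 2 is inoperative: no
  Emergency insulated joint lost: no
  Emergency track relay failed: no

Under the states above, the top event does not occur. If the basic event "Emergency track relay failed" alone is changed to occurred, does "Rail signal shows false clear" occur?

No

Counterfactual: set "Emergency track relay failed" to occurred.
Interlocking logic inoperative [AND]: Emergency insulated joint lost=not, North vital relay malfunctions=not, #1 power supply stuck=not → not all inputs occur → does not occur.
Track circuit lost [AND]: Emergency track relay failed=occurs, Emergency signal lamp malfunctions=not → not all inputs occur → does not occur.
Detection branch inoperative [OR]: Bond wire failed=not, Interlocking CPU failed=not → no input occurs → does not occur.
Power stage lost [OR]: Track circuit lost=not, Detection branch inoperative=not → no input occurs → does not occur.
Signal drive unavailable [OR]: Standby lamp driver malfunctions=not, A cable malfunctions=not, B insulated joint 2 offline=not → no input occurs → does not occur.
Vital path down [OR]: South axle counter offline=not, Signal drive unavailable=not → no input occurs → does not occur.
Rail signal shows false clear [OR]: Interlocking logic inoperative=not, Power stage lost=not, Vital path down=not, C vital relay 2 is inoperative=not → no input occurs → does not occur.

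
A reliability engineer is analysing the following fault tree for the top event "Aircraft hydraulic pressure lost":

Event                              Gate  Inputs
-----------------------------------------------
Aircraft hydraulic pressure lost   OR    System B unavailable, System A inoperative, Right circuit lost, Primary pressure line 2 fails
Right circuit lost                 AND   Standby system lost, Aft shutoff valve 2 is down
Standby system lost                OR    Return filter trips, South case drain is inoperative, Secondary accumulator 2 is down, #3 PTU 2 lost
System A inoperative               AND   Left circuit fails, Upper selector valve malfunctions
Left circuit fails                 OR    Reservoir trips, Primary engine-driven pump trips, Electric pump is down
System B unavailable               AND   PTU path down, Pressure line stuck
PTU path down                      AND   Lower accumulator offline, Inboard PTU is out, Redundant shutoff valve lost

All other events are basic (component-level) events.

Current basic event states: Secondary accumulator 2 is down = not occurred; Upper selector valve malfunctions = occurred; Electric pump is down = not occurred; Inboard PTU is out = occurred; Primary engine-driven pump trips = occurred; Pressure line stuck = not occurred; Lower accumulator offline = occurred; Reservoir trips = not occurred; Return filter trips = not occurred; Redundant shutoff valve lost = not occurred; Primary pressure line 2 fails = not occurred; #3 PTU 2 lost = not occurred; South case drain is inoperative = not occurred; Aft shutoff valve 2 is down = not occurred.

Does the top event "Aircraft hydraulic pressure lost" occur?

PTU path down [AND]: Lower accumulator offline=occurs, Inboard PTU is out=occurs, Redundant shutoff valve lost=not → not all inputs occur → does not occur.
System B unavailable [AND]: PTU path down=not, Pressure line stuck=not → not all inputs occur → does not occur.
Left circuit fails [OR]: Reservoir trips=not, Primary engine-driven pump trips=occurs, Electric pump is down=not → at least one input occurs → occurs.
System A inoperative [AND]: Left circuit fails=occurs, Upper selector valve malfunctions=occurs → all inputs occur → occurs.
Standby system lost [OR]: Return filter trips=not, South case drain is inoperative=not, Secondary accumulator 2 is down=not, #3 PTU 2 lost=not → no input occurs → does not occur.
Right circuit lost [AND]: Standby system lost=not, Aft shutoff valve 2 is down=not → not all inputs occur → does not occur.
Aircraft hydraulic pressure lost [OR]: System B unavailable=not, System A inoperative=occurs, Right circuit lost=not, Primary pressure line 2 fails=not → at least one input occurs → occurs.

Yes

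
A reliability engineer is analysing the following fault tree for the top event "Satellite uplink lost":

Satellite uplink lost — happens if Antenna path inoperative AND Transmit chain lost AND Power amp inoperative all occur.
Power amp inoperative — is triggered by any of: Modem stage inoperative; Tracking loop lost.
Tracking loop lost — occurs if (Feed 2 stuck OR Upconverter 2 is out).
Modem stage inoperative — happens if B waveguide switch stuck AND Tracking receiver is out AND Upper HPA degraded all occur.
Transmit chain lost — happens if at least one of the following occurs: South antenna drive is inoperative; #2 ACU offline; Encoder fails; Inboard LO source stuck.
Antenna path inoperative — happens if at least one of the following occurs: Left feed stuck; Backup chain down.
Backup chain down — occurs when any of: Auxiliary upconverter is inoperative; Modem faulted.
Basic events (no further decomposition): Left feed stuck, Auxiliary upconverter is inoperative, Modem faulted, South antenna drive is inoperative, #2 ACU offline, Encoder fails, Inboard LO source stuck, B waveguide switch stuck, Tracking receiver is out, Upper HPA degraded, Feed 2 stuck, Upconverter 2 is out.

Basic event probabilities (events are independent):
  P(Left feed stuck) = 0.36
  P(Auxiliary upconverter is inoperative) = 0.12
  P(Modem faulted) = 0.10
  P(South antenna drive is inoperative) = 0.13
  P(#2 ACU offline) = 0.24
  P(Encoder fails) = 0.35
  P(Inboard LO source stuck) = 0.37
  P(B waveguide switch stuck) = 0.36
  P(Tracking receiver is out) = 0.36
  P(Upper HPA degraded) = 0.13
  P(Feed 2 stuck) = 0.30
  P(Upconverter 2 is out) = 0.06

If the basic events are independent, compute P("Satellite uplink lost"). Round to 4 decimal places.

0.1270

P(Backup chain down) [OR] = 1 − (1−0.12) × (1−0.10) = 0.208000
P(Antenna path inoperative) [OR] = 1 − (1−0.36) × (1−0.208000) = 0.493120
P(Transmit chain lost) [OR] = 1 − (1−0.13) × (1−0.24) × (1−0.35) × (1−0.37) = 0.729239
P(Modem stage inoperative) [AND] = 0.36 × 0.36 × 0.13 = 0.016848
P(Tracking loop lost) [OR] = 1 − (1−0.30) × (1−0.06) = 0.342000
P(Power amp inoperative) [OR] = 1 − (1−0.016848) × (1−0.342000) = 0.353086
P(Satellite uplink lost) [AND] = 0.493120 × 0.729239 × 0.353086 = 0.126971
Rounded to 4 decimal places: P(Satellite uplink lost) ≈ 0.1270.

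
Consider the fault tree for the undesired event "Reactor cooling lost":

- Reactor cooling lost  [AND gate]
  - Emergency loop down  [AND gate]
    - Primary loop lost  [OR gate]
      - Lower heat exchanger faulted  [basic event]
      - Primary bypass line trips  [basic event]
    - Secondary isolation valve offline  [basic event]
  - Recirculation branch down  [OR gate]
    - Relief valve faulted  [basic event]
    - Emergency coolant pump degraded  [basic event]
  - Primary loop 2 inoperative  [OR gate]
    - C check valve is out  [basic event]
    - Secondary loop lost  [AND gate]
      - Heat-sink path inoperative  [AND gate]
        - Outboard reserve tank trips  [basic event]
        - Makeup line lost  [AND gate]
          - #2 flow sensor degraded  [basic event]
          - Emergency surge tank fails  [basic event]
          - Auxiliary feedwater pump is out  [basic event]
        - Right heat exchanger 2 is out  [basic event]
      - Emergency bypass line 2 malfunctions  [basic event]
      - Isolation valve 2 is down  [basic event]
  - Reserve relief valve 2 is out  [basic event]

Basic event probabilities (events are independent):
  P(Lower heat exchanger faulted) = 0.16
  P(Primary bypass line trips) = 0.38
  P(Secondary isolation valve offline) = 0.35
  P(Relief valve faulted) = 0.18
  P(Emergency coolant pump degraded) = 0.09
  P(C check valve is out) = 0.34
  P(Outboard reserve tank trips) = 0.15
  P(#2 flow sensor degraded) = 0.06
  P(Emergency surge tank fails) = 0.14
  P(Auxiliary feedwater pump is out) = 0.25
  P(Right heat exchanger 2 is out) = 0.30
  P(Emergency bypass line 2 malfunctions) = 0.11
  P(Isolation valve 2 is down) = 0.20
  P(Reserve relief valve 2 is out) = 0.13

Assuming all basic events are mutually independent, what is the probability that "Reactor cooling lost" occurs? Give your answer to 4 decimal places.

P(Primary loop lost) [OR] = 1 − (1−0.16) × (1−0.38) = 0.479200
P(Emergency loop down) [AND] = 0.479200 × 0.35 = 0.167720
P(Recirculation branch down) [OR] = 1 − (1−0.18) × (1−0.09) = 0.253800
P(Makeup line lost) [AND] = 0.06 × 0.14 × 0.25 = 0.002100
P(Heat-sink path inoperative) [AND] = 0.15 × 0.002100 × 0.30 = 0.000095
P(Secondary loop lost) [AND] = 0.000095 × 0.11 × 0.20 = 0.000002
P(Primary loop 2 inoperative) [OR] = 1 − (1−0.34) × (1−0.000002) = 0.340001
P(Reactor cooling lost) [AND] = 0.167720 × 0.253800 × 0.340001 × 0.13 = 0.001881
Rounded to 4 decimal places: P(Reactor cooling lost) ≈ 0.0019.

0.0019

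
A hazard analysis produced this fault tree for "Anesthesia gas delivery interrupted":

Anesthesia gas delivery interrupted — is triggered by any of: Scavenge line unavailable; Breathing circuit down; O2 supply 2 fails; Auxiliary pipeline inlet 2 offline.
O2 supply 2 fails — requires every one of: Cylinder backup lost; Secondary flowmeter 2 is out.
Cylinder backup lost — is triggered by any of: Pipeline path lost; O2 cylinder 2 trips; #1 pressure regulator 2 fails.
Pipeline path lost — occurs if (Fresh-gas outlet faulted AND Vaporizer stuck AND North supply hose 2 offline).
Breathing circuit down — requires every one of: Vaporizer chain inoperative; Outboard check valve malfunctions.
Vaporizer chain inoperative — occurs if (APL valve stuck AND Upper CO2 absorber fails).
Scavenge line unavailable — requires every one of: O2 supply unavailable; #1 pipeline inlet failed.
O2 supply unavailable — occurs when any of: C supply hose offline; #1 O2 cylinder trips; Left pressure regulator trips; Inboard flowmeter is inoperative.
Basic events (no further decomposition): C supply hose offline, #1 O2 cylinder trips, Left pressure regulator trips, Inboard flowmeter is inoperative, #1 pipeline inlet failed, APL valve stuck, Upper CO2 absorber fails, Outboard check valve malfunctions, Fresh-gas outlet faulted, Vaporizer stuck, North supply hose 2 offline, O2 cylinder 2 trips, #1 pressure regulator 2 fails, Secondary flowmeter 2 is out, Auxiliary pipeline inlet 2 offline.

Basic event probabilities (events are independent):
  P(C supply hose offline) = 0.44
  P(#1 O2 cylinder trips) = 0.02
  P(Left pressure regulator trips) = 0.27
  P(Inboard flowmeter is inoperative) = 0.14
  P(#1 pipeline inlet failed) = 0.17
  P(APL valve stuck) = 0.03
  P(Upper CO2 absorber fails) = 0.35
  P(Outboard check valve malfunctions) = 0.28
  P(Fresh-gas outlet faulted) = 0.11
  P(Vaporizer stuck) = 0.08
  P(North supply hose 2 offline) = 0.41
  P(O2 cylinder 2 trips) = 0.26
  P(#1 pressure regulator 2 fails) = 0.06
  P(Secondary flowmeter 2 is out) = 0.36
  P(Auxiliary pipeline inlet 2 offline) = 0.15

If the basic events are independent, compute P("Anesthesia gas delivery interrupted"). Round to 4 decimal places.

0.3301

P(O2 supply unavailable) [OR] = 1 − (1−0.44) × (1−0.02) × (1−0.27) × (1−0.14) = 0.655463
P(Scavenge line unavailable) [AND] = 0.655463 × 0.17 = 0.111429
P(Vaporizer chain inoperative) [AND] = 0.03 × 0.35 = 0.010500
P(Breathing circuit down) [AND] = 0.010500 × 0.28 = 0.002940
P(Pipeline path lost) [AND] = 0.11 × 0.08 × 0.41 = 0.003608
P(Cylinder backup lost) [OR] = 1 − (1−0.003608) × (1−0.26) × (1−0.06) = 0.306910
P(O2 supply 2 fails) [AND] = 0.306910 × 0.36 = 0.110488
P(Anesthesia gas delivery interrupted) [OR] = 1 − (1−0.111429) × (1−0.002940) × (1−0.110488) × (1−0.15) = 0.330140
Rounded to 4 decimal places: P(Anesthesia gas delivery interrupted) ≈ 0.3301.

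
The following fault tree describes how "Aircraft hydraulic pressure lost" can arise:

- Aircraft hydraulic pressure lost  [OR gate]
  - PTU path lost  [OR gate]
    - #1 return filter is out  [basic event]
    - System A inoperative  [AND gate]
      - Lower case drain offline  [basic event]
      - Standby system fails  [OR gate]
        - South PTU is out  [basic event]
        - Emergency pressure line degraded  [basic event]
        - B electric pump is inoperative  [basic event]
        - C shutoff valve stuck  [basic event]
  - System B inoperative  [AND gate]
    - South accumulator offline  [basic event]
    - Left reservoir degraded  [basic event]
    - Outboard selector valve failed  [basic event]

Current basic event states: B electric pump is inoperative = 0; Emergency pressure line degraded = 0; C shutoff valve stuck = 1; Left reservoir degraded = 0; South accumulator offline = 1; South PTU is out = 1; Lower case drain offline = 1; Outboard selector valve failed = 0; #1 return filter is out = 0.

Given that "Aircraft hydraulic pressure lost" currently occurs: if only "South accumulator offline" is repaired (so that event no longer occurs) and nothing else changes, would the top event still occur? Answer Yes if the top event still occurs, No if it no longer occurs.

Yes

Counterfactual: set "South accumulator offline" to not occurred.
Standby system fails [OR]: South PTU is out=occurs, Emergency pressure line degraded=not, B electric pump is inoperative=not, C shutoff valve stuck=occurs → at least one input occurs → occurs.
System A inoperative [AND]: Lower case drain offline=occurs, Standby system fails=occurs → all inputs occur → occurs.
PTU path lost [OR]: #1 return filter is out=not, System A inoperative=occurs → at least one input occurs → occurs.
System B inoperative [AND]: South accumulator offline=not, Left reservoir degraded=not, Outboard selector valve failed=not → not all inputs occur → does not occur.
Aircraft hydraulic pressure lost [OR]: PTU path lost=occurs, System B inoperative=not → at least one input occurs → occurs.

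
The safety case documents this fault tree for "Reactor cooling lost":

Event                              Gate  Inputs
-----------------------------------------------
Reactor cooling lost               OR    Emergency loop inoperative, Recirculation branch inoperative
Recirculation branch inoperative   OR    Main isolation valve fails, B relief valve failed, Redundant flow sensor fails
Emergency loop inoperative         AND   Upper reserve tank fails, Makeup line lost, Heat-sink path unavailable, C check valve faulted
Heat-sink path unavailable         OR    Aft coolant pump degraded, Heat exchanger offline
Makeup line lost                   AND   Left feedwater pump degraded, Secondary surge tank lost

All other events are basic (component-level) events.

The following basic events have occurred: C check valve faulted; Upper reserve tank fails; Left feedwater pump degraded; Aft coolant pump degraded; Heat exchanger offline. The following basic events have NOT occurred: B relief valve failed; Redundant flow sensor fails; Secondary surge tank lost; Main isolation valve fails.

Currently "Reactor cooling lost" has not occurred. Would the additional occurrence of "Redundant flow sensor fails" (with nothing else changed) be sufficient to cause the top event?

Counterfactual: set "Redundant flow sensor fails" to occurred.
Makeup line lost [AND]: Left feedwater pump degraded=occurs, Secondary surge tank lost=not → not all inputs occur → does not occur.
Heat-sink path unavailable [OR]: Aft coolant pump degraded=occurs, Heat exchanger offline=occurs → at least one input occurs → occurs.
Emergency loop inoperative [AND]: Upper reserve tank fails=occurs, Makeup line lost=not, Heat-sink path unavailable=occurs, C check valve faulted=occurs → not all inputs occur → does not occur.
Recirculation branch inoperative [OR]: Main isolation valve fails=not, B relief valve failed=not, Redundant flow sensor fails=occurs → at least one input occurs → occurs.
Reactor cooling lost [OR]: Emergency loop inoperative=not, Recirculation branch inoperative=occurs → at least one input occurs → occurs.

Yes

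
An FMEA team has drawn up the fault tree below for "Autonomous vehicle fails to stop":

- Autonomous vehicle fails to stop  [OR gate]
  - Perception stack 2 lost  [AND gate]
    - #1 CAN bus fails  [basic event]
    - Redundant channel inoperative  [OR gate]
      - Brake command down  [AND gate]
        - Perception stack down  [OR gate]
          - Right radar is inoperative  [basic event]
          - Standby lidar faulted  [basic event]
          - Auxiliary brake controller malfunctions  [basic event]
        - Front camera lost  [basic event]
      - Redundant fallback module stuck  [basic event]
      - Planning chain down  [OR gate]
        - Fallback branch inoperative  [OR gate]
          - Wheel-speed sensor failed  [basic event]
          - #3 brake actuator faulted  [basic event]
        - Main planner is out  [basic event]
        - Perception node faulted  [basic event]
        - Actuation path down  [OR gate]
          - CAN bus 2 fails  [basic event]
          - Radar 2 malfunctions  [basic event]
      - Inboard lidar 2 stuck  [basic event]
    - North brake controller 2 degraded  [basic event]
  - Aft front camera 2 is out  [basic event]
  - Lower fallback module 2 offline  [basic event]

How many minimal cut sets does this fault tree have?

Perception stack down [OR]: union of children's cut sets → 3 cut set(s).
Brake command down [AND]: one cut set from each child combined → 3 × 1 = 3 cut set(s).
Fallback branch inoperative [OR]: union of children's cut sets → 2 cut set(s).
Actuation path down [OR]: union of children's cut sets → 2 cut set(s).
Planning chain down [OR]: union of children's cut sets → 6 cut set(s).
Redundant channel inoperative [OR]: union of children's cut sets → 11 cut set(s).
Perception stack 2 lost [AND]: one cut set from each child combined → 1 × 11 × 1 = 11 cut set(s).
Autonomous vehicle fails to stop [OR]: union of children's cut sets → 13 cut set(s).

13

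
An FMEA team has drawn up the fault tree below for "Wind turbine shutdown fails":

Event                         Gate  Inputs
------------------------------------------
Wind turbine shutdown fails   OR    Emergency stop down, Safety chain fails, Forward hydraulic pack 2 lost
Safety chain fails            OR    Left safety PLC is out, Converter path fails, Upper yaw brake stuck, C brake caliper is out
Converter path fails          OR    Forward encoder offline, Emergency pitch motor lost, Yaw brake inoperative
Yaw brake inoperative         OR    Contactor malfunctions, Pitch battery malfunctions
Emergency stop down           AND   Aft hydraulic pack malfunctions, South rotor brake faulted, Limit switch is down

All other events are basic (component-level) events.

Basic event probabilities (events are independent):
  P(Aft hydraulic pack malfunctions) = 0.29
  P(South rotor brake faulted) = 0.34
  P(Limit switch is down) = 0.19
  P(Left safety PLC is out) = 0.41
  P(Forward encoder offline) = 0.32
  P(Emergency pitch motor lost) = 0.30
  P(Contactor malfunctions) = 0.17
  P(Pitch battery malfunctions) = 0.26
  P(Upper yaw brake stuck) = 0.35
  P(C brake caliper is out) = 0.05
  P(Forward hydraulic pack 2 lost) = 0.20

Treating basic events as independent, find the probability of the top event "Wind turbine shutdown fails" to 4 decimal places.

0.9164

P(Emergency stop down) [AND] = 0.29 × 0.34 × 0.19 = 0.018734
P(Yaw brake inoperative) [OR] = 1 − (1−0.17) × (1−0.26) = 0.385800
P(Converter path fails) [OR] = 1 − (1−0.32) × (1−0.30) × (1−0.385800) = 0.707641
P(Safety chain fails) [OR] = 1 − (1−0.41) × (1−0.707641) × (1−0.35) × (1−0.05) = 0.893486
P(Wind turbine shutdown fails) [OR] = 1 − (1−0.018734) × (1−0.893486) × (1−0.20) = 0.916385
Rounded to 4 decimal places: P(Wind turbine shutdown fails) ≈ 0.9164.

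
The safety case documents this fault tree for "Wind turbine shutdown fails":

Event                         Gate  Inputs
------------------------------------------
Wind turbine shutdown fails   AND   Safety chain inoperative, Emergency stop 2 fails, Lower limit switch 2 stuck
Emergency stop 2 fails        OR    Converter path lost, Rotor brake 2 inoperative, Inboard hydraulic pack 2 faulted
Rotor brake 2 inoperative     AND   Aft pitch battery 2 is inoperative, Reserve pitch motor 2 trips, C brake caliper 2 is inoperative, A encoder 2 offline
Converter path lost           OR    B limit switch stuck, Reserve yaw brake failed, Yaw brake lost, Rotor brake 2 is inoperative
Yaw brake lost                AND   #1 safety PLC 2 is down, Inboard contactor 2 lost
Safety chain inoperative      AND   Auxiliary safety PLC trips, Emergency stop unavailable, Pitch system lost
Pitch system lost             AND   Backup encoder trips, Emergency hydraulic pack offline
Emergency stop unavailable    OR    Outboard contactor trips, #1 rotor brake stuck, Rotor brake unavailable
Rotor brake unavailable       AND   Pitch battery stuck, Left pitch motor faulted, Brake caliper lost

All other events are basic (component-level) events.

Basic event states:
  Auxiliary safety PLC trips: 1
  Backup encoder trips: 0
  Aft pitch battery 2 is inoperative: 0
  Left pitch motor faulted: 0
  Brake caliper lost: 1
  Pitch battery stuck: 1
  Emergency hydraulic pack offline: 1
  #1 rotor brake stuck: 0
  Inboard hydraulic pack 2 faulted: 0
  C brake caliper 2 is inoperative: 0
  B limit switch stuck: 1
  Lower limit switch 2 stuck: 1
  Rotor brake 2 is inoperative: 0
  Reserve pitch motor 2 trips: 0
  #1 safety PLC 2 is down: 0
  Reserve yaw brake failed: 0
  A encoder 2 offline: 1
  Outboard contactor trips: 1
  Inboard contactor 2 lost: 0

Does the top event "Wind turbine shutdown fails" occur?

Rotor brake unavailable [AND]: Pitch battery stuck=occurs, Left pitch motor faulted=not, Brake caliper lost=occurs → not all inputs occur → does not occur.
Emergency stop unavailable [OR]: Outboard contactor trips=occurs, #1 rotor brake stuck=not, Rotor brake unavailable=not → at least one input occurs → occurs.
Pitch system lost [AND]: Backup encoder trips=not, Emergency hydraulic pack offline=occurs → not all inputs occur → does not occur.
Safety chain inoperative [AND]: Auxiliary safety PLC trips=occurs, Emergency stop unavailable=occurs, Pitch system lost=not → not all inputs occur → does not occur.
Yaw brake lost [AND]: #1 safety PLC 2 is down=not, Inboard contactor 2 lost=not → not all inputs occur → does not occur.
Converter path lost [OR]: B limit switch stuck=occurs, Reserve yaw brake failed=not, Yaw brake lost=not, Rotor brake 2 is inoperative=not → at least one input occurs → occurs.
Rotor brake 2 inoperative [AND]: Aft pitch battery 2 is inoperative=not, Reserve pitch motor 2 trips=not, C brake caliper 2 is inoperative=not, A encoder 2 offline=occurs → not all inputs occur → does not occur.
Emergency stop 2 fails [OR]: Converter path lost=occurs, Rotor brake 2 inoperative=not, Inboard hydraulic pack 2 faulted=not → at least one input occurs → occurs.
Wind turbine shutdown fails [AND]: Safety chain inoperative=not, Emergency stop 2 fails=occurs, Lower limit switch 2 stuck=occurs → not all inputs occur → does not occur.

No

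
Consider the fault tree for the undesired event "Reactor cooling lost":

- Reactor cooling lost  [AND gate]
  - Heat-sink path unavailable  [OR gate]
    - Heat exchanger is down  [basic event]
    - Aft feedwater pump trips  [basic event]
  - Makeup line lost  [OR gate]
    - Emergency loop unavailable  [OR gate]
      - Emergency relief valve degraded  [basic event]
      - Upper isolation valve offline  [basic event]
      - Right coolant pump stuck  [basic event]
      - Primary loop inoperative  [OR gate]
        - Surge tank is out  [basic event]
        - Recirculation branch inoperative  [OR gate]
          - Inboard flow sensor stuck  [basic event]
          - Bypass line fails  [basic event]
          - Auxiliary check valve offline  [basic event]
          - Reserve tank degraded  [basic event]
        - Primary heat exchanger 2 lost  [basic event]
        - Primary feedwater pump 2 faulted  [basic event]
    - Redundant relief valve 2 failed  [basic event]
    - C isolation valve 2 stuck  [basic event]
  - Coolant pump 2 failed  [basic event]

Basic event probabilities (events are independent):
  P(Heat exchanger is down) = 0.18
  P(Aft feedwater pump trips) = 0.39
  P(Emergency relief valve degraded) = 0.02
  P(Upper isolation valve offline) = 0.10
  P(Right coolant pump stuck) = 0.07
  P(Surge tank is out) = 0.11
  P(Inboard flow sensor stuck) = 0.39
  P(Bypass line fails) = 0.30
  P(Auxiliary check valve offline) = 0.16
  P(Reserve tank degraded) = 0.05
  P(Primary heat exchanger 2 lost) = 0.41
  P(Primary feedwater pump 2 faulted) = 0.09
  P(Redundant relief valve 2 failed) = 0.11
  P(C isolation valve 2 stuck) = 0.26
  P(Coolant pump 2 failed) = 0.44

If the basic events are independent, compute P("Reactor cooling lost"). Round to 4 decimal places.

0.2006

P(Heat-sink path unavailable) [OR] = 1 − (1−0.18) × (1−0.39) = 0.499800
P(Recirculation branch inoperative) [OR] = 1 − (1−0.39) × (1−0.30) × (1−0.16) × (1−0.05) = 0.659254
P(Primary loop inoperative) [OR] = 1 − (1−0.11) × (1−0.659254) × (1−0.41) × (1−0.09) = 0.837178
P(Emergency loop unavailable) [OR] = 1 − (1−0.02) × (1−0.10) × (1−0.07) × (1−0.837178) = 0.866444
P(Makeup line lost) [OR] = 1 − (1−0.866444) × (1−0.11) × (1−0.26) = 0.912040
P(Reactor cooling lost) [AND] = 0.499800 × 0.912040 × 0.44 = 0.200569
Rounded to 4 decimal places: P(Reactor cooling lost) ≈ 0.2006.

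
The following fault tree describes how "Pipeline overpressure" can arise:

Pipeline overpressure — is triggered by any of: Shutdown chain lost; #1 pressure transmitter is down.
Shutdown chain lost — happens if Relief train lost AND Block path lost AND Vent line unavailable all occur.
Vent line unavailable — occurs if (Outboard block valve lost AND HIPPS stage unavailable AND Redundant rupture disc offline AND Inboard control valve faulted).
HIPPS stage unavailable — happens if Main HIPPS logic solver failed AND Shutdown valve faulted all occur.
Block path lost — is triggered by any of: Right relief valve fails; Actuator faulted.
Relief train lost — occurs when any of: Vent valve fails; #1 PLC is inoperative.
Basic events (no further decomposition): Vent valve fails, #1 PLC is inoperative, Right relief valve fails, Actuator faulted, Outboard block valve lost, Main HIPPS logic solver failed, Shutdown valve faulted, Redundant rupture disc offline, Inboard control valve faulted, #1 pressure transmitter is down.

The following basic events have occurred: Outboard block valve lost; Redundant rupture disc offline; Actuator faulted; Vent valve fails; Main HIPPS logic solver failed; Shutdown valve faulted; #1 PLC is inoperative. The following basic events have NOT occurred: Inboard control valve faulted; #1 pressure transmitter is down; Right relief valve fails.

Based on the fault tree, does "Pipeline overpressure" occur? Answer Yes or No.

Relief train lost [OR]: Vent valve fails=occurs, #1 PLC is inoperative=occurs → at least one input occurs → occurs.
Block path lost [OR]: Right relief valve fails=not, Actuator faulted=occurs → at least one input occurs → occurs.
HIPPS stage unavailable [AND]: Main HIPPS logic solver failed=occurs, Shutdown valve faulted=occurs → all inputs occur → occurs.
Vent line unavailable [AND]: Outboard block valve lost=occurs, HIPPS stage unavailable=occurs, Redundant rupture disc offline=occurs, Inboard control valve faulted=not → not all inputs occur → does not occur.
Shutdown chain lost [AND]: Relief train lost=occurs, Block path lost=occurs, Vent line unavailable=not → not all inputs occur → does not occur.
Pipeline overpressure [OR]: Shutdown chain lost=not, #1 pressure transmitter is down=not → no input occurs → does not occur.

No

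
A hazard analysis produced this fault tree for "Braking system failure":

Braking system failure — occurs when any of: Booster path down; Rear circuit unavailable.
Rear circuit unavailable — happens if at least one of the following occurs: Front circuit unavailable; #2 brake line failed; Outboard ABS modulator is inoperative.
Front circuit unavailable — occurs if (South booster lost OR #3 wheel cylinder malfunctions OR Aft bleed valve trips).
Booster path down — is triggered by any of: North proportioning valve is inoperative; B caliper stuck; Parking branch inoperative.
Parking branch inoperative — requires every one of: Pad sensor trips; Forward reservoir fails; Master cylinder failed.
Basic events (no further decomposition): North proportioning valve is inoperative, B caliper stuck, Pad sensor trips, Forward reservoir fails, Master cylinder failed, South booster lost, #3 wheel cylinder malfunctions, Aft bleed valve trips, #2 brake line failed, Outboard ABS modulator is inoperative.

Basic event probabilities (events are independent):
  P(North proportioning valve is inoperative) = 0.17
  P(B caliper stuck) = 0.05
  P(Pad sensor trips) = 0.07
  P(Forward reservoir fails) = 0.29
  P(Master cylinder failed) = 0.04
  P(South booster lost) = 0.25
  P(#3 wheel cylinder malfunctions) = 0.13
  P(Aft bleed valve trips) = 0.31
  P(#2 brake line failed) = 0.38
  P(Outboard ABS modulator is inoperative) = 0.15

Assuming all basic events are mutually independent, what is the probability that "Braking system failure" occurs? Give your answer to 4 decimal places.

P(Parking branch inoperative) [AND] = 0.07 × 0.29 × 0.04 = 0.000812
P(Booster path down) [OR] = 1 − (1−0.17) × (1−0.05) × (1−0.000812) = 0.212140
P(Front circuit unavailable) [OR] = 1 − (1−0.25) × (1−0.13) × (1−0.31) = 0.549775
P(Rear circuit unavailable) [OR] = 1 − (1−0.549775) × (1−0.38) × (1−0.15) = 0.762731
P(Braking system failure) [OR] = 1 − (1−0.212140) × (1−0.762731) = 0.813065
Rounded to 4 decimal places: P(Braking system failure) ≈ 0.8131.

0.8131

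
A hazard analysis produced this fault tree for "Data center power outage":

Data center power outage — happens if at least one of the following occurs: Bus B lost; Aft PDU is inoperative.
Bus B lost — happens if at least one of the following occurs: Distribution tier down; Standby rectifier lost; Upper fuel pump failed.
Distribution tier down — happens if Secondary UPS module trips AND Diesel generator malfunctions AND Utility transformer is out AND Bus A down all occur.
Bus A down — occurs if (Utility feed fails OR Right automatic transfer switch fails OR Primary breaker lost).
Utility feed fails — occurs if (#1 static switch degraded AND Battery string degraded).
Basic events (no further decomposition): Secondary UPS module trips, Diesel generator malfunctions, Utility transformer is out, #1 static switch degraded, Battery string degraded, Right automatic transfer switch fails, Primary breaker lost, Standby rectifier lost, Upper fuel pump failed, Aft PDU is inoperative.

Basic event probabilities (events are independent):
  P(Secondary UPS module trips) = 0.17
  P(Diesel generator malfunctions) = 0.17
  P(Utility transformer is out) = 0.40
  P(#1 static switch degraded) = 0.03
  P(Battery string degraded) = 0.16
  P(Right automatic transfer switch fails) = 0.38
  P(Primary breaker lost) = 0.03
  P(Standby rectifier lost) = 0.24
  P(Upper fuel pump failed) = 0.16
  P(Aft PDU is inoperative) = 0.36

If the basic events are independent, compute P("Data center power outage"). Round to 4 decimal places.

0.5933

P(Utility feed fails) [AND] = 0.03 × 0.16 = 0.004800
P(Bus A down) [OR] = 1 − (1−0.004800) × (1−0.38) × (1−0.03) = 0.401487
P(Distribution tier down) [AND] = 0.17 × 0.17 × 0.40 × 0.401487 = 0.004641
P(Bus B lost) [OR] = 1 − (1−0.004641) × (1−0.24) × (1−0.16) = 0.364563
P(Data center power outage) [OR] = 1 − (1−0.364563) × (1−0.36) = 0.593320
Rounded to 4 decimal places: P(Data center power outage) ≈ 0.5933.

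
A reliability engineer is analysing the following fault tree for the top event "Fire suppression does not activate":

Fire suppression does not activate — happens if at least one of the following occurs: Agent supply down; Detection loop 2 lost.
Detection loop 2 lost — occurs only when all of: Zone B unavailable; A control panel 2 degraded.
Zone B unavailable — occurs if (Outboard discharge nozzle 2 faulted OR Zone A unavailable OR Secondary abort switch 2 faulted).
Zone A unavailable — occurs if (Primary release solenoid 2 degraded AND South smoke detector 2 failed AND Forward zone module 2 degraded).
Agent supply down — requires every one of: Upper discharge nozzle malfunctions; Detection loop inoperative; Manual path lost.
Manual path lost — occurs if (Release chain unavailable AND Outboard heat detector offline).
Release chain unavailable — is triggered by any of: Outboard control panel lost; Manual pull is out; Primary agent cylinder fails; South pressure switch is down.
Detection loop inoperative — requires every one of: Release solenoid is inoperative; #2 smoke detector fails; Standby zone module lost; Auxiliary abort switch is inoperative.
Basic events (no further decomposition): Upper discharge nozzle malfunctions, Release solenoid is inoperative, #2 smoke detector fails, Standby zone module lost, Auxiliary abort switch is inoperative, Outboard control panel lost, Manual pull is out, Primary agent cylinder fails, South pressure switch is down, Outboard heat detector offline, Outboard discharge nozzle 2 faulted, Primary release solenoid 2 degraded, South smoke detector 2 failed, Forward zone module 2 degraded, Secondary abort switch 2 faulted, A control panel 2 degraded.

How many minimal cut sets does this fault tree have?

Detection loop inoperative [AND]: one cut set from each child combined → 1 × 1 × 1 × 1 = 1 cut set(s).
Release chain unavailable [OR]: union of children's cut sets → 4 cut set(s).
Manual path lost [AND]: one cut set from each child combined → 4 × 1 = 4 cut set(s).
Agent supply down [AND]: one cut set from each child combined → 1 × 1 × 4 = 4 cut set(s).
Zone A unavailable [AND]: one cut set from each child combined → 1 × 1 × 1 = 1 cut set(s).
Zone B unavailable [OR]: union of children's cut sets → 3 cut set(s).
Detection loop 2 lost [AND]: one cut set from each child combined → 3 × 1 = 3 cut set(s).
Fire suppression does not activate [OR]: union of children's cut sets → 7 cut set(s).
Minimal cut sets: {#2 smoke detector fails, Auxiliary abort switch is inoperative, Outboard control panel lost, Outboard heat detector offline, Release solenoid is inoperative, Standby zone module lost, Upper discharge nozzle malfunctions}; {#2 smoke detector fails, Auxiliary abort switch is inoperative, Manual pull is out, Outboard heat detector offline, Release solenoid is inoperative, Standby zone module lost, Upper discharge nozzle malfunctions}; {#2 smoke detector fails, Auxiliary abort switch is inoperative, Outboard heat detector offline, Primary agent cylinder fails, Release solenoid is inoperative, Standby zone module lost, Upper discharge nozzle malfunctions}; {#2 smoke detector fails, Auxiliary abort switch is inoperative, Outboard heat detector offline, Release solenoid is inoperative, South pressure switch is down, Standby zone module lost, Upper discharge nozzle malfunctions}; {A control panel 2 degraded, Outboard discharge nozzle 2 faulted}; {A control panel 2 degraded, Forward zone module 2 degraded, Primary release solenoid 2 degraded, South smoke detector 2 failed}; {A control panel 2 degraded, Secondary abort switch 2 faulted}.

7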